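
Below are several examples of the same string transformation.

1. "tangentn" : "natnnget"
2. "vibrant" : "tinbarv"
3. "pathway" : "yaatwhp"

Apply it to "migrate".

Each output is the input with this applied: take characters alternately from the front and the back (1st, last, 2nd, 2nd-last, ...), then move the first character to the end.
"migrate" → "meitgar" → "eitgarm".

eitgarm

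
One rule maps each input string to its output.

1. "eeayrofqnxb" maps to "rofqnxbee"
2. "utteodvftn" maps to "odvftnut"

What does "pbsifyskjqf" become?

fyskjqfpb

Each output is the input with this applied: move the first 2 characters to the end (rotate left by 2), then delete the first 2 characters.
Working it through for "pbsifyskjqf": intermediate "sifyskjqfpb", final "fyskjqfpb".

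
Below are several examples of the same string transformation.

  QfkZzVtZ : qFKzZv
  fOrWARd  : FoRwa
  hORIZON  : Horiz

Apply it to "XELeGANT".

xelEga

Looking at the pairs, the operation is to delete the last 2 characters, then flip the case of every letter.
Applying both steps to "XELeGANT": "XELeGA", then "xelEga".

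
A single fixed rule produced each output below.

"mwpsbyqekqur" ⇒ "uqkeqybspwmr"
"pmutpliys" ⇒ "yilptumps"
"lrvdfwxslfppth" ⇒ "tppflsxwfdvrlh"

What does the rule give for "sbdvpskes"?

ekspvdbss

Rule — move the last character to the front, then reverse the string.
Applying both steps to "sbdvpskes": "ssbdvpske", then "ekspvdbss".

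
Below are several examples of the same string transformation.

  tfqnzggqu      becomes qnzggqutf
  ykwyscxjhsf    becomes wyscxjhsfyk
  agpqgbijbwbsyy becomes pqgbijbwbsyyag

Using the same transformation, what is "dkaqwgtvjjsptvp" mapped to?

The rule is to move the first 2 characters to the end (rotate left by 2).
"dkaqwgtvjjsptvp" → "aqwgtvjjsptvpdk".

aqwgtvjjsptvpdk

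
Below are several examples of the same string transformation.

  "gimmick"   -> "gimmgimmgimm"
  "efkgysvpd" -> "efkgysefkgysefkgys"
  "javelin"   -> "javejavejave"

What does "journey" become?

The transformation: delete the last 3 characters, then write the whole string 3 times in a row.
Starting from "journey": after the first operation, "jour"; after the second, "jourjourjour".

jourjourjour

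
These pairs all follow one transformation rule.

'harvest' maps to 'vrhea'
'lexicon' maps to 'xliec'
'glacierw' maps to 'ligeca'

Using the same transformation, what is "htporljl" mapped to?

The transformation: delete the last 2 characters, then sort the characters into reverse alphabetical order.
For "htporljl", step one produces "htporl"; step two turns that into "trpolh".
(Check on "glacierw": → "glacie" → "ligeca" ✓)

trpolh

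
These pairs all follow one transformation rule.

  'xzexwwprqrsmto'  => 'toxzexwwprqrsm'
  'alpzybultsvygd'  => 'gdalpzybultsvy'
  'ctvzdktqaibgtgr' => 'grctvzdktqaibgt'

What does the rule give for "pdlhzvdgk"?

gkpdlhzvd

The transformation: move the last 2 characters to the front (rotate right by 2).
Doing the same to "pdlhzvdgk": "gkpdlhzvd".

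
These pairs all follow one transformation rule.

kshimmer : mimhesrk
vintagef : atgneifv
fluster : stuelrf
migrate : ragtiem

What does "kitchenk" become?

Rule — take characters alternately from the front and the back (1st, last, 2nd, 2nd-last, ...), then reverse the string.
Starting from "kitchenk": after the first operation, "kkintech"; after the second, "hcetnikk".
(Check on "kshimmer": → "krsehmim" → "mimhesrk" ✓)

hcetnikk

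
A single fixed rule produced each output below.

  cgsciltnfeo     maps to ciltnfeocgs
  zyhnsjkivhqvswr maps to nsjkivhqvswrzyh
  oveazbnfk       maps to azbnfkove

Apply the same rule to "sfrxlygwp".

Looking at the pairs, the operation is to move the first 3 characters to the end (rotate left by 3).
So "sfrxlygwp" becomes "xlygwpsfr".

xlygwpsfr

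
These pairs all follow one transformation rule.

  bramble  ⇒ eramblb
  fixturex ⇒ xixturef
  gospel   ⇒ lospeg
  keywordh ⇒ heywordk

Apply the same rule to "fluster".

rlustef

Rule — swap the first and last characters.
"fluster" → "rlustef".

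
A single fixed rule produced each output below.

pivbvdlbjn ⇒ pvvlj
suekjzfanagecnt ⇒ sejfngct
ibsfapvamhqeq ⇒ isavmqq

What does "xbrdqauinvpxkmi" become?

xrqunpki

Rule — keep every other character starting from the first (positions 1st, 3rd, 5th, ...).
"xbrdqauinvpxkmi" → "xrqunpki".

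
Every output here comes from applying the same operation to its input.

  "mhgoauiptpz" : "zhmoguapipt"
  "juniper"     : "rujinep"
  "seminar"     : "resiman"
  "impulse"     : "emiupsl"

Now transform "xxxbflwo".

wxxbxlfo

The transformation: swap each adjacent pair of characters (1↔2, 3↔4, ...), then move the last character to the front.
Working it through for "xxxbflwo": intermediate "xxbxlfow", final "wxxbxlfo".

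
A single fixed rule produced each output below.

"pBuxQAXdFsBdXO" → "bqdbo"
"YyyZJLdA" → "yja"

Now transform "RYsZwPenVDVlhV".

ywnvv

Looking at the pairs, the operation is to keep one character in every 3, starting at position 2 (positions 2nd, 5th, 8th, ...), then convert every letter to lowercase.
Applying that to "RYsZwPenVDVlhV" gives "ywnvv".
(Check on "pBuxQAXdFsBdXO": → "BQdBO" → "bqdbo" ✓)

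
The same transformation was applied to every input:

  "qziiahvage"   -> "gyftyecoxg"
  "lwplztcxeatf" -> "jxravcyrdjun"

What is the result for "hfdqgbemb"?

oezckzfdb

Each output is the input with this applied: shift every letter 2 places backward in the alphabet (wrapping around), then move the first 3 characters to the end (rotate left by 3).
On "hfdqgbemb": the first step gives "fdboezckz", and the second then gives "oezckzfdb".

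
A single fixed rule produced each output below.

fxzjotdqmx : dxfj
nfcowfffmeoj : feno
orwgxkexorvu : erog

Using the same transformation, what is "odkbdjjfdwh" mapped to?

jwob

Rule — keep one character in every 3, starting at position 1 (positions 1st, 4th, 7th, ...), then swap the front and back halves of the string.
Starting from "odkbdjjfdwh": after the first operation, "objw"; after the second, "jwob".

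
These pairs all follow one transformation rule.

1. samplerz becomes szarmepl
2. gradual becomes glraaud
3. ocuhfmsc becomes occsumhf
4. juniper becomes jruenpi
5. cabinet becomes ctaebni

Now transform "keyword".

kderyow

Rule — take characters alternately from the front and the back (1st, last, 2nd, 2nd-last, ...).
So "keyword" becomes "kderyow".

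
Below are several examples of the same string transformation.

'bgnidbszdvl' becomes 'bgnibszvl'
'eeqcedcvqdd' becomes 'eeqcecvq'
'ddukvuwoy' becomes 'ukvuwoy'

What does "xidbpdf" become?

In each case the input is transformed by: remove every "d".
So "xidbpdf" becomes "xibpf".

xibpf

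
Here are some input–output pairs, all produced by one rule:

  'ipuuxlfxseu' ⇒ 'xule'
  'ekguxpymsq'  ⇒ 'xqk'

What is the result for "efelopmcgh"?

Rule — sort the characters into reverse alphabetical order, then keep one character in every 3, starting at position 2 (positions 2nd, 5th, 8th, ...).
For "efelopmcgh", step one produces "pomlhgfeec"; step two turns that into "ohe".

ohe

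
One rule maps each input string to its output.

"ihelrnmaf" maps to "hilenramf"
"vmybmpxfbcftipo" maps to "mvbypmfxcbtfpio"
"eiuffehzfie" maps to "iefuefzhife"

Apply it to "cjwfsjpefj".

jcfwjsepjf

Rule — swap each adjacent pair of characters (1↔2, 3↔4, ...).
"cjwfsjpefj" → "jcfwjsepjf".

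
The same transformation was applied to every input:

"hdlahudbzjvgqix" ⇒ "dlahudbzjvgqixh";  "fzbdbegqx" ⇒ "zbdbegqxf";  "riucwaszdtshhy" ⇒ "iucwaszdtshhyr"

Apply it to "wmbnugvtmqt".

mbnugvtmqtw

The pattern: move the first character to the end.
Doing the same to "wmbnugvtmqt": "mbnugvtmqtw".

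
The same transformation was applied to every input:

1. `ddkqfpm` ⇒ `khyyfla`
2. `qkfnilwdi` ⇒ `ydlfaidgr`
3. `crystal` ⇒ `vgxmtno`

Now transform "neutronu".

The transformation: shift every letter 5 places backward in the alphabet (wrapping around), then move the last 2 characters to the front (rotate right by 2).
On "neutronu": the first step gives "izpomjip", and the second then gives "ipizpomj".
(Check on "qkfnilwdi": → "lfaidgryd" → "ydlfaidgr" ✓)

ipizpomj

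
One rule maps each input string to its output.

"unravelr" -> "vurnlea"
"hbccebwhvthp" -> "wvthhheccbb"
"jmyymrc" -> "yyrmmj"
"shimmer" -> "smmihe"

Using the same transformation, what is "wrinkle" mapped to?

Each output is the input with this applied: delete the last character, then sort the characters into reverse alphabetical order.
Working it through for "wrinkle": intermediate "wrinkl", final "wrnlki".

wrnlki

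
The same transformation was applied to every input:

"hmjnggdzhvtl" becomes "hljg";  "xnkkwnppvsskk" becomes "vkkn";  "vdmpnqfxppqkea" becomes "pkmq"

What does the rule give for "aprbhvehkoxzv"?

Looking at the pairs, the operation is to keep one character in every 3, starting at position 3 (positions 3rd, 6th, 9th, ...), then move the last 2 characters to the front (rotate right by 2).
Working it through for "aprbhvehkoxzv": intermediate "rvkz", final "kzrv".

kzrv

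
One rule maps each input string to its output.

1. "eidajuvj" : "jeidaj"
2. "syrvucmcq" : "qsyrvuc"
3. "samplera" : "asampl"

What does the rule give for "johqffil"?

Each output is the input with this applied: move the last 3 characters to the front (rotate right by 3), then delete the first 2 characters.
Applying both steps to "johqffil": "filjohqf", then "ljohqf".

ljohqf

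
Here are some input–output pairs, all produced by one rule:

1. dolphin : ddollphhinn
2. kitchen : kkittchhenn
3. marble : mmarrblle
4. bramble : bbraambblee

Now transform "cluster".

Each output is the input with this applied: repeat every character 3 times, then keep every other character starting from the first (positions 1st, 3rd, 5th, ...).
Starting from "cluster": after the first operation, "cccllluuusssttteeerrr"; after the second, "ccluustterr".
(Check on "marble": → "mmmaaarrrbbbllleee" → "mmarrblle" ✓)

ccluustterr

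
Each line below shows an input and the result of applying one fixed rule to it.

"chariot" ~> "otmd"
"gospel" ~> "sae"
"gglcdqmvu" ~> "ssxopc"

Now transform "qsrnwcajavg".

What's happening: delete the last 3 characters, then shift every letter 12 places forward in the alphabet (wrapping around).
Working it through for "qsrnwcajavg": intermediate "qsrnwcaj", final "cedziomv".

cedziomv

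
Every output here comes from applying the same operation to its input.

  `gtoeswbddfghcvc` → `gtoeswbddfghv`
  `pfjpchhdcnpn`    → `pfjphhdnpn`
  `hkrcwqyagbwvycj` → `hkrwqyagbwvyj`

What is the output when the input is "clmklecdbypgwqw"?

lmkledbypgwqw

What's happening: remove every "c".
For "clmklecdbypgwqw" the result is "lmkledbypgwqw".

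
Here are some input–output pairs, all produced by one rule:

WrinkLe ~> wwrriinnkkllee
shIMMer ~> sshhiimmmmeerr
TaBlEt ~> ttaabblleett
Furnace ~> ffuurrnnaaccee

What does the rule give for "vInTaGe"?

The rule is to double every character, then convert every letter to lowercase.
Working it through for "vInTaGe": intermediate "vvIInnTTaaGGee", final "vviinnttaaggee".

vviinnttaaggee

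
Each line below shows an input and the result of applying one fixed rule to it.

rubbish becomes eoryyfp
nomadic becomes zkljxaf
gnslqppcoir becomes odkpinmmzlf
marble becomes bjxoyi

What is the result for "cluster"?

ozirpqb

The rule is to move the last character to the front, then shift every letter 3 places backward in the alphabet (wrapping around).
On "cluster" that produces "ozirpqb".
(Check on "rubbish": → "hrubbis" → "eoryyfp" ✓)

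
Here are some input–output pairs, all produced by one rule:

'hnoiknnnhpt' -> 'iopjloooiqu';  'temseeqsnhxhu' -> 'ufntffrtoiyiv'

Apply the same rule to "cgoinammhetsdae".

The pattern: shift every letter 1 place forward in the alphabet (wrapping around).
So "cgoinammhetsdae" becomes "dhpjobnnifutebf".

dhpjobnnifutebf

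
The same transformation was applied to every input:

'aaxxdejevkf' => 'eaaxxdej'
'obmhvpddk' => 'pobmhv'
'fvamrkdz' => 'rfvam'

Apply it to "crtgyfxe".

ycrtg

Each output is the input with this applied: delete the last 3 characters, then move the last character to the front.
For "crtgyfxe" the result is "ycrtg".
(Check on "obmhvpddk": → "obmhvp" → "pobmhv" ✓)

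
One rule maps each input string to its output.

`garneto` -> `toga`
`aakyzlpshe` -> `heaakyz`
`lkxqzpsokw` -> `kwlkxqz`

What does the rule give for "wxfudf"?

dfw

The transformation: move the last 2 characters to the front (rotate right by 2), then delete the last 3 characters.
"wxfudf" → "dfw".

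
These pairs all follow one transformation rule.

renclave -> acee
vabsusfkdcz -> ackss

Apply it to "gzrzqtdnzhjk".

hkntzz

The pattern: keep every other character starting from the second (positions 2nd, 4th, 6th, ...), then sort the characters into alphabetical order.
Applying both steps to "gzrzqtdnzhjk": "zztnhk", then "hkntzz".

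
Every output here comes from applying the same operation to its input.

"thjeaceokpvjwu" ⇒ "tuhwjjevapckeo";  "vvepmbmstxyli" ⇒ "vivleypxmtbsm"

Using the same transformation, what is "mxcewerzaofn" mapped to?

The pattern: take characters alternately from the front and the back (1st, last, 2nd, 2nd-last, ...).
Applying that to "mxcewerzaofn" gives "mnxfcoeawzer".

mnxfcoeawzer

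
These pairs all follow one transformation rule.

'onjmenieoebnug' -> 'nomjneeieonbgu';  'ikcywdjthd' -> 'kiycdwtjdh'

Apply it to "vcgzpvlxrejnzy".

cvzgvpxlernjyz

The transformation: swap each adjacent pair of characters (1↔2, 3↔4, ...).
"vcgzpvlxrejnzy" → "cvzgvpxlernjyz".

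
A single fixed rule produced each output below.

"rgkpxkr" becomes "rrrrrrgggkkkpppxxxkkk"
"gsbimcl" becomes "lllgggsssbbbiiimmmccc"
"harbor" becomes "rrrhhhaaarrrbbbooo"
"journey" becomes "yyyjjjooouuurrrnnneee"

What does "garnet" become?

Rule — repeat every character 3 times, then move the last 3 characters to the front (rotate right by 3).
For "garnet", step one produces "gggaaarrrnnneeettt"; step two turns that into "tttgggaaarrrnnneee".

tttgggaaarrrnnneee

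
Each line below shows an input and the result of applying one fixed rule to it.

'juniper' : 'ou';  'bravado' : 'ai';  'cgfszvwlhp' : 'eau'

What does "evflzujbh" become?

The rule is to shift every letter 5 places forward in the alphabet (wrapping around), then keep only the vowels.
"evflzujbh" → "jakqezogm" → "aeo".

aeo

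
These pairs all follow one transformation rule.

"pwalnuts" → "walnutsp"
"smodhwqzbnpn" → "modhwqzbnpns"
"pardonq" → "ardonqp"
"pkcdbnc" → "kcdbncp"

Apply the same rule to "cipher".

ipherc

The pattern: move the first character to the end.
On "cipher" that produces "ipherc".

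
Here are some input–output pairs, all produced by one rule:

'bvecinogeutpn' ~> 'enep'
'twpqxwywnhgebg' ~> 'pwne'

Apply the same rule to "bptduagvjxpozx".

tajo

The transformation: keep one character in every 3, starting at position 3 (positions 3rd, 6th, 9th, ...).
Doing the same to "bptduagvjxpozx": "tajo".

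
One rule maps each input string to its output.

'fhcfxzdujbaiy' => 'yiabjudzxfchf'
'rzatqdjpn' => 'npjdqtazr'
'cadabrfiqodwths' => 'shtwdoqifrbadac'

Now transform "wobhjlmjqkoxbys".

Each output is the input with this applied: reverse the string.
Applying that to "wobhjlmjqkoxbys" gives "sybxokqjmljhbow".

sybxokqjmljhbow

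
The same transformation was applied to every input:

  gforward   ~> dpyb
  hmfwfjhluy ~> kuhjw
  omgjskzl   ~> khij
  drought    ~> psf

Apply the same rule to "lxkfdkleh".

vdic

Rule — keep every other character starting from the second (positions 2nd, 4th, 6th, ...), then shift every letter 2 places backward in the alphabet (wrapping around).
For "lxkfdkleh", step one produces "xfke"; step two turns that into "vdic".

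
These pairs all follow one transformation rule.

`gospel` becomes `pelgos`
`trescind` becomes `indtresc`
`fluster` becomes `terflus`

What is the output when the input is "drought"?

The rule is to move the last 3 characters to the front (rotate right by 3).
Applying that to "drought" gives "ghtdrou".

ghtdrou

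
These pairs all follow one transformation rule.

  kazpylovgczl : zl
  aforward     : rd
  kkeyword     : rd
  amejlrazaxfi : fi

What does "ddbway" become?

ay

The pattern: keep only the last 2 characters.
Applying that to "ddbway" gives "ay".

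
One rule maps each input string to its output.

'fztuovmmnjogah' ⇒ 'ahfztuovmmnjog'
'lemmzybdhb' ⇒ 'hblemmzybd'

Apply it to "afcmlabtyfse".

seafcmlabtyf

What's happening: move the last 2 characters to the front (rotate right by 2).
For "afcmlabtyfse" the result is "seafcmlabtyf".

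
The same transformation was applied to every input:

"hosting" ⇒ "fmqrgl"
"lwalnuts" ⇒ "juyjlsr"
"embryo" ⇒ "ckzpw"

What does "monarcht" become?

What's happening: shift every letter 2 places backward in the alphabet (wrapping around), then delete the last character.
Applying that to "monarcht" gives "kmlypaf".

kmlypaf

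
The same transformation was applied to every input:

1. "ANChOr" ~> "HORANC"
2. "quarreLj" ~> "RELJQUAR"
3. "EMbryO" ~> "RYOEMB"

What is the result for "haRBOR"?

BORHAR

In each case the input is transformed by: swap the front and back halves of the string, then convert every letter to uppercase.
Starting from "haRBOR": after the first operation, "BORhaR"; after the second, "BORHAR".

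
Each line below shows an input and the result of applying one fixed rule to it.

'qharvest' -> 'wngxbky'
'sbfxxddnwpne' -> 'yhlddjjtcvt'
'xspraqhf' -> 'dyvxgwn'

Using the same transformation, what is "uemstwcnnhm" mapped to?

In each case the input is transformed by: delete the last character, then shift every letter 6 places forward in the alphabet (wrapping around).
Working it through for "uemstwcnnhm": intermediate "uemstwcnnh", final "aksyzcittn".
(Check on "qharvest": → "qharves" → "wngxbky" ✓)

aksyzcittn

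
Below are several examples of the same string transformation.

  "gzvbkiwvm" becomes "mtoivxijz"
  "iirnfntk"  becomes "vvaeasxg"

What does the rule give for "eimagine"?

vrnzvtra

In each case the input is transformed by: swap each adjacent pair of characters (1↔2, 3↔4, ...), then shift every letter 13 places forward in the alphabet (wrapping around) — i.e. ROT13.
On "eimagine": the first step gives "ieamigen", and the second then gives "vrnzvtra".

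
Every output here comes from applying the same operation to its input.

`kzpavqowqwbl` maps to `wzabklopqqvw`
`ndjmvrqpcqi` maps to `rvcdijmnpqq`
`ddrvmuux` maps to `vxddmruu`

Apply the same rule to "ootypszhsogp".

yzghoooppsst

Rule — sort the characters into alphabetical order, then move the last 2 characters to the front (rotate right by 2).
Starting from "ootypszhsogp": after the first operation, "ghoooppsstyz"; after the second, "yzghoooppsst".
(Check on "ndjmvrqpcqi": → "cdijmnpqqrv" → "rvcdijmnpqq" ✓)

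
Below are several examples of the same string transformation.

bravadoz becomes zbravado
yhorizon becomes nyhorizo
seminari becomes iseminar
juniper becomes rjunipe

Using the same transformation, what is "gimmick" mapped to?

kgimmic

What's happening: move the last character to the front.
On "gimmick" that produces "kgimmic".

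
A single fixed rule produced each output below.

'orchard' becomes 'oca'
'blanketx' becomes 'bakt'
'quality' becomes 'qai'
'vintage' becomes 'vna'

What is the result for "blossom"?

bos

Rule — swap each adjacent pair of characters (1↔2, 3↔4, ...), then keep every other character starting from the second (positions 2nd, 4th, 6th, ...).
On "blossom": the first step gives "lbsoosm", and the second then gives "bos".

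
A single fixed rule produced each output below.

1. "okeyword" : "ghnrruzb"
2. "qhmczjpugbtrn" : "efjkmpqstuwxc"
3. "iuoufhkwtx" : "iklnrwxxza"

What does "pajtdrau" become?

The transformation: sort the characters into alphabetical order, then shift every letter 3 places forward in the alphabet (wrapping around).
"pajtdrau" → "aadjprtu" → "ddgmsuwx".

ddgmsuwx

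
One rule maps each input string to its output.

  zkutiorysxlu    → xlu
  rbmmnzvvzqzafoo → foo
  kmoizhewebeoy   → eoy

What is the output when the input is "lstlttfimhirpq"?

rpq

The rule is to keep only the last 3 characters.
So "lstlttfimhirpq" becomes "rpq".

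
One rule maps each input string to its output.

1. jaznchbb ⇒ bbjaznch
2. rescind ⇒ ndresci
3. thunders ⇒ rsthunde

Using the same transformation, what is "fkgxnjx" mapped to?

The pattern: move the last 2 characters to the front (rotate right by 2).
So "fkgxnjx" becomes "jxfkgxn".

jxfkgxn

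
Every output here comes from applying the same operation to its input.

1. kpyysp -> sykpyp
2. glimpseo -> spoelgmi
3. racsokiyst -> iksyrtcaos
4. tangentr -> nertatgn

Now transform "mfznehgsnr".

The rule is to swap the front and back halves of the string, then swap each adjacent pair of characters (1↔2, 3↔4, ...).
Working it through for "mfznehgsnr": intermediate "hgsnrmfzne", final "ghnsmrzfen".

ghnsmrzfen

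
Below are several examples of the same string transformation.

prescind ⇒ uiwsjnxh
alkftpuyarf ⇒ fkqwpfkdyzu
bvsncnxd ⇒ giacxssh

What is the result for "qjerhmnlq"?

vvoqjswrm

Looking at the pairs, the operation is to take characters alternately from the front and the back (1st, last, 2nd, 2nd-last, ...), then shift every letter 5 places forward in the alphabet (wrapping around).
Applying both steps to "qjerhmnlq": "qqjlenrmh", then "vvoqjswrm".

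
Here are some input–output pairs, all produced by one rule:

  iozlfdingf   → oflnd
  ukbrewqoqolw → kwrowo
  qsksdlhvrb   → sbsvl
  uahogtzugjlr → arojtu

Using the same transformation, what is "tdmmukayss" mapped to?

dsmyk

Looking at the pairs, the operation is to keep every other character starting from the second (positions 2nd, 4th, 6th, ...), then take characters alternately from the front and the back (1st, last, 2nd, 2nd-last, ...).
On "tdmmukayss" that produces "dsmyk".
(Check on "uahogtzugjlr": → "aotujr" → "arojtu" ✓)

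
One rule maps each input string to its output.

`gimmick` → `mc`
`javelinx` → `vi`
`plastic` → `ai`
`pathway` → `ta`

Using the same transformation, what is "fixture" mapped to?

xr

The transformation: keep one character in every 3, starting at position 3 (positions 3rd, 6th, 9th, ...).
So "fixture" becomes "xr".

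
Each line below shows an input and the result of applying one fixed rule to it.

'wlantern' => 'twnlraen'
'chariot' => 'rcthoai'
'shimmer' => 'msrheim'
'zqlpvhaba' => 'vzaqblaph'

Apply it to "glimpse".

The transformation: take characters alternately from the front and the back (1st, last, 2nd, 2nd-last, ...), then move the last character to the front.
"glimpse" → "gelsipm" → "mgelsip".

mgelsip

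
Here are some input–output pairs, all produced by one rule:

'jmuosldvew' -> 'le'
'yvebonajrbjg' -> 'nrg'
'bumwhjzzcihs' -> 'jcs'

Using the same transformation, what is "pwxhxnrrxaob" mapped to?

nxb

Rule — delete the first 3 characters, then keep one character in every 3, starting at position 3 (positions 3rd, 6th, 9th, ...).
Applying both steps to "pwxhxnrrxaob": "hxnrrxaob", then "nxb".
(Check on "yvebonajrbjg": → "bonajrbjg" → "nrg" ✓)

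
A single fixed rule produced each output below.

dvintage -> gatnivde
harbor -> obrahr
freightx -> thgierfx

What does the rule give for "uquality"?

tilauquy

The pattern: move the last character to the front, then reverse the string.
Starting from "uquality": after the first operation, "yuqualit"; after the second, "tilauquy".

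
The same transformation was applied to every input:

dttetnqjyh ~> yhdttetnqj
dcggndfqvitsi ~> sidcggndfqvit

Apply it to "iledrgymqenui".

uiiledrgymqen

The transformation: move the last 2 characters to the front (rotate right by 2).
"iledrgymqenui" → "uiiledrgymqen".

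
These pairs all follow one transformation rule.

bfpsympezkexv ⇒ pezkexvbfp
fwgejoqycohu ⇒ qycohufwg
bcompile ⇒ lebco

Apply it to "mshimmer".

The pattern: move the first 3 characters to the end (rotate left by 3), then delete the first 3 characters.
"mshimmer" → "immermsh" → "ermsh".

ermsh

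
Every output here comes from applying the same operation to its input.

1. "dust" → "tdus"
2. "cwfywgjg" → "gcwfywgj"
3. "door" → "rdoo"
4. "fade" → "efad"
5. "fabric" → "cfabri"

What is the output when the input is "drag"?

In each case the input is transformed by: move the last character to the front.
On "drag" that produces "gdra".

gdra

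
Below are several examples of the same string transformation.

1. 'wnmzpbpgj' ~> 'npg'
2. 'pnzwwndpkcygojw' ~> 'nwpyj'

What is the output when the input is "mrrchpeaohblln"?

rhabn

What's happening: keep one character in every 3, starting at position 2 (positions 2nd, 5th, 8th, ...).
So "mrrchpeaohblln" becomes "rhabn".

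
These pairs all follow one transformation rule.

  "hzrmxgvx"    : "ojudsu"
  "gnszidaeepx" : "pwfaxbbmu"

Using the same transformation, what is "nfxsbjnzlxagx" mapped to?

The transformation: delete the first 2 characters, then shift every letter 3 places backward in the alphabet (wrapping around).
"nfxsbjnzlxagx" → "xsbjnzlxagx" → "upygkwiuxdu".

upygkwiuxdu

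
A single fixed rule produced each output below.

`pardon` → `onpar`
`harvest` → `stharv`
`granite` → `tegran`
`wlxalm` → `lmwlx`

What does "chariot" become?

otchar

The pattern: move the last 2 characters to the front (rotate right by 2), then delete the last character.
Working it through for "chariot": intermediate "otchari", final "otchar".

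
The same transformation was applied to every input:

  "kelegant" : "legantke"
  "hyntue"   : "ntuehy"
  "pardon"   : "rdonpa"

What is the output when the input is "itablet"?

abletit

In each case the input is transformed by: move the first 2 characters to the end (rotate left by 2).
On "itablet" that produces "abletit".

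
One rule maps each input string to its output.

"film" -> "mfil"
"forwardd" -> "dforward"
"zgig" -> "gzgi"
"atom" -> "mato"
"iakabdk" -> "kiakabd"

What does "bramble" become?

The rule is to move the last character to the front.
So "bramble" becomes "ebrambl".

ebrambl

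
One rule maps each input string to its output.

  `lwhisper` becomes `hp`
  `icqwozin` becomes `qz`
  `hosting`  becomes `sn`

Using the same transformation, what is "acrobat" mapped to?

ra

The rule is to keep one character in every 3, starting at position 3 (positions 3rd, 6th, 9th, ...).
Doing the same to "acrobat": "ra".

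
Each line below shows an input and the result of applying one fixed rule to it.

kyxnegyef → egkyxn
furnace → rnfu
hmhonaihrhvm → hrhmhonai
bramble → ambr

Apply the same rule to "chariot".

The transformation: delete the last 3 characters, then move the last 2 characters to the front (rotate right by 2).
Starting from "chariot": after the first operation, "char"; after the second, "arch".

arch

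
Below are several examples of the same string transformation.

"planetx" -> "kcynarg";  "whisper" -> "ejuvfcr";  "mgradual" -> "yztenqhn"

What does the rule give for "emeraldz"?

Rule — move the last character to the front, then shift every letter 13 places forward in the alphabet (wrapping around) — i.e. ROT13.
"emeraldz" → "zemerald" → "mrzrenyq".

mrzrenyq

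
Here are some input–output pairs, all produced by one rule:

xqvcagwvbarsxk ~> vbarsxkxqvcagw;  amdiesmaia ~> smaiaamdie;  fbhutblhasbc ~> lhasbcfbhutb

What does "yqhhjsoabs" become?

soabsyqhhj

Each output is the input with this applied: swap the front and back halves of the string.
Doing the same to "yqhhjsoabs": "soabsyqhhj".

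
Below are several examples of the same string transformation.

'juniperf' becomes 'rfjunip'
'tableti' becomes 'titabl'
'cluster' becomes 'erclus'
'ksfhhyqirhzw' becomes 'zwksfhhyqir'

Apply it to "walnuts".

tswaln

Rule — move the last 2 characters to the front (rotate right by 2), then delete the last character.
"walnuts" → "tswalnu" → "tswaln".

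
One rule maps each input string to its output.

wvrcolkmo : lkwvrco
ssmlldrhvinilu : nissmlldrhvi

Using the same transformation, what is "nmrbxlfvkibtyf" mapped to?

btnmrbxlfvki

The pattern: delete the last 2 characters, then move the last 2 characters to the front (rotate right by 2).
Working it through for "nmrbxlfvkibtyf": intermediate "nmrbxlfvkibt", final "btnmrbxlfvki".
(Check on "ssmlldrhvinilu": → "ssmlldrhvini" → "nissmlldrhvi" ✓)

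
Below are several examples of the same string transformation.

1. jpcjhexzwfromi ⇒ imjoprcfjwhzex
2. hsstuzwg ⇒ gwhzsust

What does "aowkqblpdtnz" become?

znatodwpklqb

Rule — move the last character to the front, then take characters alternately from the front and the back (1st, last, 2nd, 2nd-last, ...).
For "aowkqblpdtnz", step one produces "zaowkqblpdtn"; step two turns that into "znatodwpklqb".
(Check on "hsstuzwg": → "ghsstuzw" → "gwhzsust" ✓)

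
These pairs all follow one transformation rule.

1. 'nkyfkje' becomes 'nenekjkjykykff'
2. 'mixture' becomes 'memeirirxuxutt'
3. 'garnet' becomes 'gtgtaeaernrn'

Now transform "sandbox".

Looking at the pairs, the operation is to double every character, then take characters alternately from the front and the back (1st, last, 2nd, 2nd-last, ...).
Starting from "sandbox": after the first operation, "ssaannddbbooxx"; after the second, "sxsxaoaonbnbdd".

sxsxaoaonbnbdd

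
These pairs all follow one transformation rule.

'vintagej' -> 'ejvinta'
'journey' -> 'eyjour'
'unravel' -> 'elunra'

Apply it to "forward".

rdforw

In each case the input is transformed by: move the last 2 characters to the front (rotate right by 2), then delete the last character.
Working it through for "forward": intermediate "rdforwa", final "rdforw".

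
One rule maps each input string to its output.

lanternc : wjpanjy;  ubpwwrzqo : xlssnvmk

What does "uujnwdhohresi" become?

qfjszdkdnaoe

Looking at the pairs, the operation is to shift every letter 4 places backward in the alphabet (wrapping around), then delete the first character.
For "uujnwdhohresi", step one produces "qqfjszdkdnaoe"; step two turns that into "qfjszdkdnaoe".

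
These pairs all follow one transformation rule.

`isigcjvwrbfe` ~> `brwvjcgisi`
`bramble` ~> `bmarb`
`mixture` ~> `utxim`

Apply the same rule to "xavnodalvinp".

ivladonvax

In each case the input is transformed by: reverse the string, then delete the first 2 characters.
"xavnodalvinp" → "pnivladonvax" → "ivladonvax".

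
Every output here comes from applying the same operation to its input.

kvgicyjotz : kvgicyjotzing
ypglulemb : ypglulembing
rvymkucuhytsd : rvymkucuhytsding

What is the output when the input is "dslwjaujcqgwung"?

Each output is the input with this applied: append "ing".
Applying that to "dslwjaujcqgwung" gives "dslwjaujcqgwunging".

dslwjaujcqgwunging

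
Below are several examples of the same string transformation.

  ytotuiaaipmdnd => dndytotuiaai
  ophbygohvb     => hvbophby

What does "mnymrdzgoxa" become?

Each output is the input with this applied: move the last 3 characters to the front (rotate right by 3), then delete the last 2 characters.
For "mnymrdzgoxa", step one produces "oxamnymrdzg"; step two turns that into "oxamnymrd".

oxamnymrd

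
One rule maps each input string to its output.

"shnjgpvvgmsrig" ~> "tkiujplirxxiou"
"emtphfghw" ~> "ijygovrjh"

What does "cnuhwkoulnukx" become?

wmzepwjymqwnp

The pattern: shift every letter 2 places forward in the alphabet (wrapping around), then move the last 3 characters to the front (rotate right by 3).
On "cnuhwkoulnukx": the first step gives "epwjymqwnpwmz", and the second then gives "wmzepwjymqwnp".
(Check on "emtphfghw": → "govrjhijy" → "ijygovrjh" ✓)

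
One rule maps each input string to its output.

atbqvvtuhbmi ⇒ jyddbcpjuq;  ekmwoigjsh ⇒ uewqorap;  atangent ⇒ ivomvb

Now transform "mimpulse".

uxctam

Rule — shift every letter 8 places forward in the alphabet (wrapping around), then delete the first 2 characters.
For "mimpulse", step one produces "uquxctam"; step two turns that into "uxctam".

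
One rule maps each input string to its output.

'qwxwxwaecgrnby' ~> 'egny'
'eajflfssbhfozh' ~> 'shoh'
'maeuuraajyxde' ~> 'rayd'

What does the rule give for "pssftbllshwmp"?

blhm

The pattern: keep every other character starting from the second (positions 2nd, 4th, 6th, ...), then keep only the last 4 characters.
Working it through for "pssftbllshwmp": intermediate "sfblhm", final "blhm".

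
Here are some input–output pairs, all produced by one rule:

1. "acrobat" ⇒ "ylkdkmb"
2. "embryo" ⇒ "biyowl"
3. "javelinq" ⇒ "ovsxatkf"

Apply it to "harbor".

The transformation: shift every letter 10 places forward in the alphabet (wrapping around), then move the first 3 characters to the end (rotate left by 3).
Doing the same to "harbor": "lybrkb".
(Check on "embryo": → "owlbiy" → "biyowl" ✓)

lybrkb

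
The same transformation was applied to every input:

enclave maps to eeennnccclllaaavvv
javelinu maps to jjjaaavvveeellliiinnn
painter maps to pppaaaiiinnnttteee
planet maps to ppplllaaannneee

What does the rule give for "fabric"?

The rule is to delete the last character, then repeat every character 3 times.
Applying both steps to "fabric": "fabri", then "fffaaabbbrrriii".

fffaaabbbrrriii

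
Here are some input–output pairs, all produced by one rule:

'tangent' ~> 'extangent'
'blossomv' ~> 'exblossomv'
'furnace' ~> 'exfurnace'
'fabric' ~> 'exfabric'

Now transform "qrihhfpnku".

exqrihhfpnku

Rule — prepend "ex".
Doing the same to "qrihhfpnku": "exqrihhfpnku".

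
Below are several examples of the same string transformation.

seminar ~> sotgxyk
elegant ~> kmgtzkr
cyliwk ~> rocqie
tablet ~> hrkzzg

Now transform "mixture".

dzaxkso

The rule is to shift every letter 6 places forward in the alphabet (wrapping around), then move the first 2 characters to the end (rotate left by 2).
Starting from "mixture": after the first operation, "sodzaxk"; after the second, "dzaxkso".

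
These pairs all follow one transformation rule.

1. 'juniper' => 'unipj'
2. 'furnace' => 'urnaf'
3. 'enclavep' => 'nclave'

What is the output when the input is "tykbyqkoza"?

The rule is to delete the last 2 characters, then move the first character to the end.
"tykbyqkoza" → "tykbyqko" → "ykbyqkot".
(Check on "juniper": → "junip" → "unipj" ✓)

ykbyqkot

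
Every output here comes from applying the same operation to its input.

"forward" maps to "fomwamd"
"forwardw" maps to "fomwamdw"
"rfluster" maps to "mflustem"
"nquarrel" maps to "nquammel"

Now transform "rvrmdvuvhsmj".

mvmmdvuvhsmj

Each output is the input with this applied: replace every "r" with "m".
Doing the same to "rvrmdvuvhsmj": "mvmmdvuvhsmj".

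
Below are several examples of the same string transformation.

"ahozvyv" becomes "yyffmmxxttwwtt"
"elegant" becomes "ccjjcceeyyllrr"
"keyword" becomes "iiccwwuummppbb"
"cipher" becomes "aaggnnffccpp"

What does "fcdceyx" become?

The rule is to shift every letter 2 places backward in the alphabet (wrapping around), then double every character.
Working it through for "fcdceyx": intermediate "dabacwv", final "ddaabbaaccwwvv".

ddaabbaaccwwvv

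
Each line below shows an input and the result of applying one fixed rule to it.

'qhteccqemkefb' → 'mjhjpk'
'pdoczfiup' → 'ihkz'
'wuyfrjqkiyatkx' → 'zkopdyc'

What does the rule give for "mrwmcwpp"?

In each case the input is transformed by: keep every other character starting from the second (positions 2nd, 4th, 6th, ...), then shift every letter 5 places forward in the alphabet (wrapping around).
Working it through for "mrwmcwpp": intermediate "rmwp", final "wrbu".

wrbu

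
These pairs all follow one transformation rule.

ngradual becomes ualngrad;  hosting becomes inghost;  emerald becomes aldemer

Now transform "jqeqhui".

huijqeq

The transformation: move the last 3 characters to the front (rotate right by 3).
So "jqeqhui" becomes "huijqeq".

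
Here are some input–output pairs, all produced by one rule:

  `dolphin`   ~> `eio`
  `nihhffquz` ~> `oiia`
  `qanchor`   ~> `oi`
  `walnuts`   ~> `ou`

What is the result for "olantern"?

ouo

Looking at the pairs, the operation is to shift every letter 1 place forward in the alphabet (wrapping around), then keep only the vowels.
For "olantern", step one produces "pmboufso"; step two turns that into "ouo".
(Check on "nihhffquz": → "ojiiggrva" → "oiia" ✓)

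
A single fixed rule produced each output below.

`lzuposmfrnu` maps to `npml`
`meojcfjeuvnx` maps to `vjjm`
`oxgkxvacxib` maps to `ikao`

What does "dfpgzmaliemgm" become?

The pattern: keep one character in every 3, starting at position 1 (positions 1st, 4th, 7th, ...), then swap the first and last characters.
So "dfpgzmaliemgm" becomes "mgaed".

mgaed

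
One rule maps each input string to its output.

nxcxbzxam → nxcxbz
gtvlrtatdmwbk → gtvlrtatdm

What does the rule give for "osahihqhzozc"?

Rule — delete the last 3 characters.
Doing the same to "osahihqhzozc": "osahihqhz".

osahihqhz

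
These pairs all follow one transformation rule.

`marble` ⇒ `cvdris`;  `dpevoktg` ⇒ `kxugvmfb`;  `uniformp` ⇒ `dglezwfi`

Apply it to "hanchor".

Looking at the pairs, the operation is to move the last 2 characters to the front (rotate right by 2), then shift every letter 9 places backward in the alphabet (wrapping around).
Doing the same to "hanchor": "fiyrety".
(Check on "dpevoktg": → "tgdpevok" → "kxugvmfb" ✓)

fiyrety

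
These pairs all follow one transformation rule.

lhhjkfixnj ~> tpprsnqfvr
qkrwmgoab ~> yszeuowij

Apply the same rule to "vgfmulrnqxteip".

donuctzvyfbmqx

The pattern: shift every letter 8 places forward in the alphabet (wrapping around).
Doing the same to "vgfmulrnqxteip": "donuctzvyfbmqx".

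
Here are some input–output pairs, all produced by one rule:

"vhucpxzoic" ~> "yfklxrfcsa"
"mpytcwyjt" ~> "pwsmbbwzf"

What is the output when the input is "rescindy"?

ubhgvqfl

What's happening: take characters alternately from the front and the back (1st, last, 2nd, 2nd-last, ...), then shift every letter 3 places forward in the alphabet (wrapping around).
Starting from "rescindy": after the first operation, "ryedsnci"; after the second, "ubhgvqfl".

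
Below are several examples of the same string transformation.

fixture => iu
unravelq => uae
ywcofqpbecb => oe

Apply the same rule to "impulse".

The rule is to delete the last character, then keep only the vowels.
"impulse" → "impuls" → "iu".

iu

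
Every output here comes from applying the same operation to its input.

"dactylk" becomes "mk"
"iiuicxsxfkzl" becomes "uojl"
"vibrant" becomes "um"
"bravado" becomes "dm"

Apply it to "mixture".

ug

What's happening: keep one character in every 3, starting at position 2 (positions 2nd, 5th, 8th, ...), then shift every letter 12 places forward in the alphabet (wrapping around).
For "mixture" the result is "ug".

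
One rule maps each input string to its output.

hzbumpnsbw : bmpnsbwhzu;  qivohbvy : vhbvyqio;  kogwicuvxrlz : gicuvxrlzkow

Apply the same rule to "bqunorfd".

The pattern: move the first 3 characters to the end (rotate left by 3), then swap the first and last characters.
"bqunorfd" → "norfdbqu" → "uorfdbqn".
(Check on "hzbumpnsbw": → "umpnsbwhzb" → "bmpnsbwhzu" ✓)

uorfdbqn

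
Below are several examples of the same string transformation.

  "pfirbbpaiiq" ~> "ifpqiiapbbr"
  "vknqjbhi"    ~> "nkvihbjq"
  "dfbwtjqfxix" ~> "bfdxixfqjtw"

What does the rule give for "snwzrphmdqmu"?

Each output is the input with this applied: move the first 3 characters to the end (rotate left by 3), then reverse the string.
So "snwzrphmdqmu" becomes "wnsumqdmhprz".

wnsumqdmhprz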